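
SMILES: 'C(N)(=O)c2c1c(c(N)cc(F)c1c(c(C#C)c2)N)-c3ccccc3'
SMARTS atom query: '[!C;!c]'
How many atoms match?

The query [!C;!c] means: neither aliphatic nor aromatic carbon — same as [!#6].
Check the 24 heavy atoms by environment: 16× c (aromatic) → no; 1× F → match; 3× N → match; 3× C → no; 1× O → match.
Summing the matching environments: 1 + 3 + 1 = 5 matching atoms.

5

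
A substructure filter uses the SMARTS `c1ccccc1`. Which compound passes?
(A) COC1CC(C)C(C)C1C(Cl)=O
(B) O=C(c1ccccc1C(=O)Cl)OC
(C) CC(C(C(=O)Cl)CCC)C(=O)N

c1ccccc1 describes six aromatic carbons in a ring (a benzene ring).
(A) has a methyl group (-CH3) but no six-membered all-carbon aromatic ring is present.
(B) contains the required atom environment, so the pattern matches.
(C) has a methyl group (-CH3) but no six-membered all-carbon aromatic ring is present.
So the answer is (B).

B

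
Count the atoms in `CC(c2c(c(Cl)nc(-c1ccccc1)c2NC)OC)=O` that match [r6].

12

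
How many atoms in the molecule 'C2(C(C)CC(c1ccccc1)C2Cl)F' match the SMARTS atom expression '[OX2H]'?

0

The query [OX2H] means: aliphatic oxygen with two connections, one of which is H — an -OH oxygen.
Check the 14 heavy atoms by environment: 1× C (H2, X4) → no; 4× C (H1, X4) → no; 1× C (H3, X4) → no; 1× Cl (H0, X1) → no; 1× c (aromatic, H0, X3) → no; 5× c (aromatic, H1, X3) → no; 1× F (H0, X1) → no.
No environment satisfies the query, so 0 matching atoms.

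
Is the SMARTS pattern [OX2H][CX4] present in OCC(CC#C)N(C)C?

The pattern [OX2H][CX4] describes a hydroxyl oxygen bound to an sp3 (X4) carbon — an aliphatic alcohol.
The molecule carries a hydroxyl group (-OH), whose atoms satisfy every constraint of the query, so the pattern matches.

Yes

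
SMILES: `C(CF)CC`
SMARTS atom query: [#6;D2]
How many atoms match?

3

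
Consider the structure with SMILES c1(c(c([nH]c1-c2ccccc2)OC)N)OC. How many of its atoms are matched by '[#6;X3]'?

10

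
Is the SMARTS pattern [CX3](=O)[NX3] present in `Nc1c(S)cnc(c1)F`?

The pattern [CX3](=O)[NX3] describes a carbonyl carbon bonded to a trivalent nitrogen — an amide.
The closest candidate here is a primary amino group (-NH2), but the -NH2 is not attached to a carbonyl carbon. No other fragment satisfies the full query, so there is no match.

No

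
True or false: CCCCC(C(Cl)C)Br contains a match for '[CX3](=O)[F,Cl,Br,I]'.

False

The pattern [CX3](=O)[F,Cl,Br,I] describes a carbonyl carbon bonded to a halogen — an acyl halide.
The closest candidate here is a chloro substituent, but the Cl is not on a carbonyl carbon. No other fragment satisfies the full query, so there is no match.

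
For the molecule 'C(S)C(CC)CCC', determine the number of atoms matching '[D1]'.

3

The query [D1] means: atom with exactly one heavy-atom neighbour (degree 1).
Check the 8 heavy atoms by environment: 4× C (D2) → no; 1× C (D3) → no; 2× C (D1) → match; 1× S (D1) → match.
Summing the matching environments: 2 + 1 = 3 matching atoms.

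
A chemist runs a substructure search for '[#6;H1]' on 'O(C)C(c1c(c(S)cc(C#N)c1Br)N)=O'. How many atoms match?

The query [#6;H1] means: any carbon bearing exactly one hydrogen.
Check the 15 heavy atoms by environment: 1× c (aromatic, H1) → match; 5× c (aromatic, H0) → no; 2× C (H0) → no; 1× N (H0) → no; 1× N (H2) → no; 1× Br (H0) → no; 1× S (H1) → no; 2× O (H0) → no; 1× C (H3) → no.
That gives 1 matching atom.

1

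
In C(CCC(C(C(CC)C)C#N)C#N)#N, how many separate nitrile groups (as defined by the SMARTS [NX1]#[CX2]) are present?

[NX1]#[CX2] is the SMARTS for a nitrile: a nitrogen triple-bonded to a two-connected carbon.
The molecule carries 3 separate instances of a nitrile (-C#N) meeting every constraint; each maps to a distinct set of atoms, giving 3 matches.

3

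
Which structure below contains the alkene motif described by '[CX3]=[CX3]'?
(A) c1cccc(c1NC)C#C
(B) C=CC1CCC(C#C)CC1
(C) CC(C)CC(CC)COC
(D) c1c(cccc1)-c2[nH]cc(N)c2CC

[CX3]=[CX3] describes a non-aromatic C=C double bond between two sp2 carbons (an alkene).
(A) has an ethynyl group (-C#CH) but the C-C bond is a triple bond, not a double bond.
(B) contains a vinyl group (-CH=CH2), which satisfies every atom and bond constraint.
(C) has an ethyl group (-CH2CH3) but its C-C bond is a single bond between CX4 carbons, not CX3=CX3.
(D) has an ethyl group (-CH2CH3) but its C-C bond is a single bond between CX4 carbons, not CX3=CX3.
So the answer is (B).

B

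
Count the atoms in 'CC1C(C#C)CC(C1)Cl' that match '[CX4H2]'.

2

The query [CX4H2] means: sp3 carbon (X4) with exactly two hydrogens.
Check the 9 heavy atoms by environment: 2× C (H2, X4) → match; 3× C (H1, X4) → no; 1× C (H3, X4) → no; 1× Cl (H0, X1) → no; 1× C (H0, X2) → no; 1× C (H1, X2) → no.
That gives 2 matching atoms.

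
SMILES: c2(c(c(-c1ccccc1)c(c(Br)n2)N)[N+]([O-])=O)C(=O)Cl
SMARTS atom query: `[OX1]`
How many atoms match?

3

The query [OX1] means: aliphatic oxygen with one total connection — typically a carbonyl =O or an oxide.
Check the 20 heavy atoms by environment: 1× n (aromatic, X2) → no; 11× c (aromatic, X3) → no; 1× C (X3) → no; 2× O (X1) → match; 1× Cl (X1) → no; 1× N (X3) → no; 1× N (charge +1, X3) → no; 1× O (charge -1, X1) → match; 1× Br (X1) → no.
Summing the matching environments: 2 + 1 = 3 matching atoms.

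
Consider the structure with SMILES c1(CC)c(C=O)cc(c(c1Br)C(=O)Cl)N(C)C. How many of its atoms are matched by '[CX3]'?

The query [CX3] means: C with X3: aliphatic carbon with exactly 3 total connections.
Check the 17 heavy atoms by environment: 6× c (aromatic, X3) → no; 1× Br (X1) → no; 4× C (X4) → no; 2× C (X3) → match; 2× O (X1) → no; 1× N (X3) → no; 1× Cl (X1) → no.
That gives 2 matching atoms.

2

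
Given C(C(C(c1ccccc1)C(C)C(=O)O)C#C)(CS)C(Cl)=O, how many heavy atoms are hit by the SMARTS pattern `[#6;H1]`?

The query [#6;H1] means: any carbon bearing exactly one hydrogen.
Check the 21 heavy atoms by environment: 1× C (H2) → no; 5× C (H1) → match; 1× C (H3) → no; 3× C (H0) → no; 2× O (H0) → no; 1× O (H1) → no; 1× S (H1) → no; 1× c (aromatic, H0) → no; 5× c (aromatic, H1) → match; 1× Cl (H0) → no.
Summing the matching environments: 5 + 5 = 10 matching atoms.

10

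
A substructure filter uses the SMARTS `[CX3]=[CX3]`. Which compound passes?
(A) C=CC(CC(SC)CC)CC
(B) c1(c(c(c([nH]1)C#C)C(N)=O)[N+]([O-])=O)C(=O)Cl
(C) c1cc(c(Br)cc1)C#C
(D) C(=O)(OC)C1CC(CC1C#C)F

[CX3]=[CX3] describes a non-aromatic C=C double bond between two sp2 carbons (an alkene).
(A) contains a vinyl group (-CH=CH2), which satisfies every atom and bond constraint.
(B) has an ethynyl group (-C#CH) but the C-C bond is a triple bond, not a double bond.
(C) has an ethynyl group (-C#CH) but the C-C bond is a triple bond, not a double bond.
(D) has an ethynyl group (-C#CH) but the C-C bond is a triple bond, not a double bond.
So the answer is (A).

A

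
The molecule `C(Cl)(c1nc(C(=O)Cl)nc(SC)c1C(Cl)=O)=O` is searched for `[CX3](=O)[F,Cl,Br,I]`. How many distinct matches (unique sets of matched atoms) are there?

3

[CX3](=O)[F,Cl,Br,I] is the SMARTS for an acyl halide: a carbonyl carbon bonded to a halogen.
The molecule carries 3 separate instances of an acyl chloride (-C(=O)Cl) meeting every constraint; each maps to a distinct set of atoms, giving 3 matches.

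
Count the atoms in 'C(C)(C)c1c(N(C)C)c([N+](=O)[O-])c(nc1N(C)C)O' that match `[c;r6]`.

5

The query [c;r6] means: aromatic carbon that belongs to a six-membered ring.
Check the 19 heavy atoms by environment: 1× n (aromatic, in 6-ring) → no; 5× c (aromatic, in 6-ring) → match; 2× N (acyclic) → no; 7× C (acyclic) → no; 2× O (acyclic) → no; 1× N (charge +1, acyclic) → no; 1× O (charge -1, acyclic) → no.
That gives 5 matching atoms.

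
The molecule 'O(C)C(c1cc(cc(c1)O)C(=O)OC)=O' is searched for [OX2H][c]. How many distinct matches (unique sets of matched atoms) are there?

1

[OX2H][c] is the SMARTS for a phenol: a hydroxyl oxygen attached to an aromatic carbon.
Exactly one fragment in the molecule meets all constraints, giving 1 match.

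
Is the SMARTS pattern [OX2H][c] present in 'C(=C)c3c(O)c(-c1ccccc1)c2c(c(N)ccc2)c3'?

Yes

The pattern [OX2H][c] describes a hydroxyl oxygen attached to an aromatic carbon — a phenol.
The molecule carries a hydroxyl group (-OH), whose atoms satisfy every constraint of the query, so the pattern matches.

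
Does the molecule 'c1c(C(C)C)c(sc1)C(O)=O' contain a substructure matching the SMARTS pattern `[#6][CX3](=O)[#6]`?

No

The pattern [#6][CX3](=O)[#6] describes a carbonyl carbon (no H) flanked by two carbons — a ketone.
The closest candidate here is a carboxylic acid group (-C(=O)OH), but one neighbour of the carbonyl carbon is O, not C. No other fragment satisfies the full query, so there is no match.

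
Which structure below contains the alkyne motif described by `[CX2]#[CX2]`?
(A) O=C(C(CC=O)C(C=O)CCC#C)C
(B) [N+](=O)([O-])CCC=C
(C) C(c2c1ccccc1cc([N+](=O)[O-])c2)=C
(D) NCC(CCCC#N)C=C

A

[CX2]#[CX2] describes a carbon-carbon triple bond (an alkyne).
(A) contains an ethynyl group (-C#CH), which satisfies every atom and bond constraint.
(B) has a vinyl group (-CH=CH2) but the C=C is a double bond; both carbons are CX3, not CX2.
(C) has a vinyl group (-CH=CH2) but the C=C is a double bond; both carbons are CX3, not CX2.
(D) has a nitrile (-C#N) but the triple bond is C#N, not C#C.
So the answer is (A).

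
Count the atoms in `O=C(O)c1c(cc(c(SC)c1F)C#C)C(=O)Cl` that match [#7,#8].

3

The query [#7,#8] means: nitrogen or oxygen (comma = OR).
Check the 17 heavy atoms by environment: 6× c (aromatic) → no; 1× S → no; 5× C → no; 1× F → no; 3× O → match; 1× Cl → no.
That gives 3 matching atoms.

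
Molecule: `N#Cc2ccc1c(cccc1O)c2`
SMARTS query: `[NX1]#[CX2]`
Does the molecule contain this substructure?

The pattern [NX1]#[CX2] describes a nitrogen triple-bonded to a two-connected carbon — a nitrile.
The molecule carries a nitrile (-C#N), whose atoms satisfy every constraint of the query, so the pattern matches.

Yes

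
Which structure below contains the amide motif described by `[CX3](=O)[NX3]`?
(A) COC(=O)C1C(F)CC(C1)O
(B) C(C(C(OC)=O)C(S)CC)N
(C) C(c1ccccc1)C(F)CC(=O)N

[CX3](=O)[NX3] describes a carbonyl carbon bonded to a trivalent nitrogen (an amide).
(A) has a methyl-ester group (-C(=O)OCH3) but the carbonyl is bonded to O, not to an NX3 nitrogen.
(B) has a primary amino group (-NH2) but the -NH2 is not attached to a carbonyl carbon.
(C) contains a primary amide (-C(=O)NH2), which satisfies every atom and bond constraint.
So the answer is (C).

C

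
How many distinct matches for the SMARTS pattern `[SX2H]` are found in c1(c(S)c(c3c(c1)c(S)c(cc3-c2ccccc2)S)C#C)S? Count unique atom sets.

4

[SX2H] is the SMARTS for a thiol: an aliphatic sulfur with two connections, one being H.
The molecule carries 4 separate instances of a thiol (-SH) meeting every constraint; each maps to a distinct set of atoms, giving 4 matches.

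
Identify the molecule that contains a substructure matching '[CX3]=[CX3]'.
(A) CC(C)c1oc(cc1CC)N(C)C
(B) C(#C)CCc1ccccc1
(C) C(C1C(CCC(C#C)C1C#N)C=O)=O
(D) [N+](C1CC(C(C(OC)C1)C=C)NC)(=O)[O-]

D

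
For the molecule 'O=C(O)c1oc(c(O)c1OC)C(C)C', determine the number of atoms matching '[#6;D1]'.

The query [#6;D1] means: carbon bonded to exactly one heavy atom.
Check the 14 heavy atoms by environment: 1× o (aromatic, D2) → no; 4× c (aromatic, D3) → no; 2× C (D3) → no; 3× C (D1) → match; 3× O (D1) → no; 1× O (D2) → no.
That gives 3 matching atoms.

3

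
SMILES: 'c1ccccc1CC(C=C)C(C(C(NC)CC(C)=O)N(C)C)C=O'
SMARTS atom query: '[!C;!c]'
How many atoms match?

4

The query [!C;!c] means: neither aliphatic nor aromatic carbon — same as [!#6].
Check the 24 heavy atoms by environment: 14× C → no; 2× O → match; 6× c (aromatic) → no; 2× N → match.
Summing the matching environments: 2 + 2 = 4 matching atoms.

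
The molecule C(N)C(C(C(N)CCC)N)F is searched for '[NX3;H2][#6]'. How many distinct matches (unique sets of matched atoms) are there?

3

[NX3;H2][#6] is the SMARTS for a primary amine: a trivalent nitrogen with two H attached to carbon.
The molecule carries 3 separate instances of a primary amino group (-NH2) meeting every constraint; each maps to a distinct set of atoms, giving 3 matches.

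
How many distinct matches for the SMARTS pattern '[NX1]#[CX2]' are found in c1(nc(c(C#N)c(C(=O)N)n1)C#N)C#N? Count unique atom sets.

3

[NX1]#[CX2] is the SMARTS for a nitrile: a nitrogen triple-bonded to a two-connected carbon.
The molecule carries 3 separate instances of a nitrile (-C#N) meeting every constraint; each maps to a distinct set of atoms, giving 3 matches.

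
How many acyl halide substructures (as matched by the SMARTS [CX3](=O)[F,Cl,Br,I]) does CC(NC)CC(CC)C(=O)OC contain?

0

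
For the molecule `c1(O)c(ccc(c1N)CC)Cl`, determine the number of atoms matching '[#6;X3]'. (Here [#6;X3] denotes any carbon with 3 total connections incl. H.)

The query [#6;X3] means: any carbon (aromatic or not) with three total connections.
Check the 11 heavy atoms by environment: 6× c (aromatic, X3) → match; 1× Cl (X1) → no; 2× C (X4) → no; 1× N (X3) → no; 1× O (X2) → no.
That gives 6 matching atoms.

6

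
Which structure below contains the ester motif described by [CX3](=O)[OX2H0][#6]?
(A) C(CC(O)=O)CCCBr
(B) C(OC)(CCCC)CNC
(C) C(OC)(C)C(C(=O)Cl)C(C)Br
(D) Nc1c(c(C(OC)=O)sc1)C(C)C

D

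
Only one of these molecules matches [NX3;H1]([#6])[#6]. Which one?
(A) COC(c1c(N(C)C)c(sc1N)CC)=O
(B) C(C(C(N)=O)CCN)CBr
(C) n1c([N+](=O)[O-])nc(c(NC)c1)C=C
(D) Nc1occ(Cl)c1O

C

[NX3;H1]([#6])[#6] describes a trivalent nitrogen with one H, bonded to two carbons (a secondary amine).
(A) has a primary amino group (-NH2) but the nitrogen has H2 and only one carbon neighbour.
(B) has a primary amide (-C(=O)NH2) but the -C(=O)NH2 nitrogen has H2, not H1.
(C) contains an N-methylamino group (-NHCH3), which satisfies every atom and bond constraint.
(D) has a primary amino group (-NH2) but the nitrogen has H2 and only one carbon neighbour.
So the answer is (C).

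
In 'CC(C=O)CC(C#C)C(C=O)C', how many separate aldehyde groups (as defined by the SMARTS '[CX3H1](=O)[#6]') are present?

2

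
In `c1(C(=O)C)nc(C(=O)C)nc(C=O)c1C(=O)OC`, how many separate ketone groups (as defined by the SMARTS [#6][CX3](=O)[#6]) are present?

[#6][CX3](=O)[#6] is the SMARTS for a ketone: a carbonyl carbon (no H) flanked by two carbons.
The molecule carries 2 separate instances of an acetyl/ketone group (-C(=O)CH3) meeting every constraint; each maps to a distinct set of atoms, giving 2 matches.

2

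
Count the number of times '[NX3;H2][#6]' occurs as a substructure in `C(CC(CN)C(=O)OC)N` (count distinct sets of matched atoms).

2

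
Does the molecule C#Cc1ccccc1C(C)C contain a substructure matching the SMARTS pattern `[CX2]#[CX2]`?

Yes

The pattern [CX2]#[CX2] describes a carbon-carbon triple bond — an alkyne.
The molecule carries an ethynyl group (-C#CH), whose atoms satisfy every constraint of the query, so the pattern matches.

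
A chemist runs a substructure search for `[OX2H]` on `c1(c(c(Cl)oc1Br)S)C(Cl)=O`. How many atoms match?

0

The query [OX2H] means: aliphatic oxygen with two connections, one of which is H — an -OH oxygen.
Check the 11 heavy atoms by environment: 1× o (aromatic, H0, X2) → no; 4× c (aromatic, H0, X3) → no; 1× S (H1, X2) → no; 1× Br (H0, X1) → no; 2× Cl (H0, X1) → no; 1× C (H0, X3) → no; 1× O (H0, X1) → no.
No environment satisfies the query, so 0 matching atoms.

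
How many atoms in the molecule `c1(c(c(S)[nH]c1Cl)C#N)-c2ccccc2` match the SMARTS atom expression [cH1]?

5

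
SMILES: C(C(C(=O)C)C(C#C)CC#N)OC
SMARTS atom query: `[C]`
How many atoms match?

10

Check the 13 heavy atoms by environment: 10× C → match; 2× O → no; 1× N → no.
That gives 10 matching atoms.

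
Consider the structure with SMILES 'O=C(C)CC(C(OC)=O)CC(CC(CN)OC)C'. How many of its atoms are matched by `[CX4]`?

11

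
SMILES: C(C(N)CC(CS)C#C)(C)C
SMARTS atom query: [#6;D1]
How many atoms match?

Check the 11 heavy atoms by environment: 3× C (D2) → no; 3× C (D3) → no; 3× C (D1) → match; 1× N (D1) → no; 1× S (D1) → no.
That gives 3 matching atoms.

3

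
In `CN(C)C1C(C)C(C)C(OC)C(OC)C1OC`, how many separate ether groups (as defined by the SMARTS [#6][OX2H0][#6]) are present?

3

[#6][OX2H0][#6] is the SMARTS for an ether: an aliphatic oxygen bridging two carbons with no H on the oxygen.
The molecule carries 3 separate instances of a methoxy ether (-OCH3) meeting every constraint; each maps to a distinct set of atoms, giving 3 matches.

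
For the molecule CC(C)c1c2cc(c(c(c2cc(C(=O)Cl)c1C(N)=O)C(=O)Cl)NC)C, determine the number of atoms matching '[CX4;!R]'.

The query [CX4;!R] means: aliphatic carbon with four total connections, not in a ring.
Check the 25 heavy atoms by environment: 10× c (aromatic, X3, in 6-ring) → no; 5× C (X4, acyclic) → match; 2× N (X3, acyclic) → no; 3× C (X3, acyclic) → no; 3× O (X1, acyclic) → no; 2× Cl (X1, acyclic) → no.
That gives 5 matching atoms.

5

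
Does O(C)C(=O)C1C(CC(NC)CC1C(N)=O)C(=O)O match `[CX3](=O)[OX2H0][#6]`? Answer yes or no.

Yes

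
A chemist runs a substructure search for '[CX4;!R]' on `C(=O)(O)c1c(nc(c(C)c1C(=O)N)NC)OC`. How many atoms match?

3

The query [CX4;!R] means: aliphatic carbon with four total connections, not in a ring.
Check the 17 heavy atoms by environment: 1× n (aromatic, X2, in 6-ring) → no; 5× c (aromatic, X3, in 6-ring) → no; 2× C (X3, acyclic) → no; 2× O (X1, acyclic) → no; 2× O (X2, acyclic) → no; 3× C (X4, acyclic) → match; 2× N (X3, acyclic) → no.
That gives 3 matching atoms.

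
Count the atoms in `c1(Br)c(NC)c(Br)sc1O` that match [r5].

5

The query [r5] means: r5 matches atoms in a five-membered ring.
Check the 10 heavy atoms by environment: 1× s (aromatic, in 5-ring) → match; 4× c (aromatic, in 5-ring) → match; 2× Br (acyclic) → no; 1× N (acyclic) → no; 1× C (acyclic) → no; 1× O (acyclic) → no.
Summing the matching environments: 1 + 4 = 5 matching atoms.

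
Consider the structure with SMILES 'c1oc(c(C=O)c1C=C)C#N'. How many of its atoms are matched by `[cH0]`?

3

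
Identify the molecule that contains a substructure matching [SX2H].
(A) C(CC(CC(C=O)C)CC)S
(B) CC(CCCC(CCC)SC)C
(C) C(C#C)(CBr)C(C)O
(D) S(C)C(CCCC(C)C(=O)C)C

A

[SX2H] describes an aliphatic sulfur with two connections, one being H (a thiol).
(A) contains a thiol (-SH), which satisfies every atom and bond constraint.
(B) has a methylthio ether (-SCH3) but the sulfur has H0 (bonded to two carbons), not H1.
(C) has a hydroxyl group (-OH) but it is an -OH, not an -SH.
(D) has a methylthio ether (-SCH3) but the sulfur has H0 (bonded to two carbons), not H1.
So the answer is (A).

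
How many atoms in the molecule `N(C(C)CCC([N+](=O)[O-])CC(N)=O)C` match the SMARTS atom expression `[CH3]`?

2

Check the 14 heavy atoms by environment: 3× C (H2) → no; 2× C (H1) → no; 2× C (H3) → match; 1× C (H0) → no; 2× O (H0) → no; 1× N (H2) → no; 1× N (charge +1, H0) → no; 1× O (charge -1, H0) → no; 1× N (H1) → no.
That gives 2 matching atoms.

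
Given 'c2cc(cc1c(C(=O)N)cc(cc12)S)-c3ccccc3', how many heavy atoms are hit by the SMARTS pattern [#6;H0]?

7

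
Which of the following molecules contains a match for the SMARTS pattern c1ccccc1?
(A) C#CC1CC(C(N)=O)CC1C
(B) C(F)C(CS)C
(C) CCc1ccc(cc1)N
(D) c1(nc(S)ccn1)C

C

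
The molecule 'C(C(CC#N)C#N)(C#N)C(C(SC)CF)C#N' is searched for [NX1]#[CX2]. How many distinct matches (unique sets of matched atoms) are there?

4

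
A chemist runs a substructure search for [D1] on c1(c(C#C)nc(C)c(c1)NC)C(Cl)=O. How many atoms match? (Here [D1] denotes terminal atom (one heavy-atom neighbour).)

The query [D1] means: atom with exactly one heavy-atom neighbour (degree 1).
Check the 14 heavy atoms by environment: 1× n (aromatic, D2) → no; 4× c (aromatic, D3) → no; 1× c (aromatic, D2) → no; 1× C (D3) → no; 1× O (D1) → match; 1× Cl (D1) → match; 1× N (D2) → no; 3× C (D1) → match; 1× C (D2) → no.
Summing the matching environments: 1 + 1 + 3 = 5 matching atoms.

5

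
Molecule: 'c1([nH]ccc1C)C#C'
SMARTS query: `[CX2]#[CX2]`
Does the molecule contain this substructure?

The pattern [CX2]#[CX2] describes a carbon-carbon triple bond — an alkyne.
The molecule carries an ethynyl group (-C#CH), whose atoms satisfy every constraint of the query, so the pattern matches.

Yes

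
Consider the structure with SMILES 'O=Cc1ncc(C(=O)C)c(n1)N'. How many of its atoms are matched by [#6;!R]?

3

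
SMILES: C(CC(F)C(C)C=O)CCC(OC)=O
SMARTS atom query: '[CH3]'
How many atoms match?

The query [CH3] means: aliphatic carbon with exactly three hydrogens.
Check the 14 heavy atoms by environment: 2× C (H3) → match; 3× C (H1) → no; 4× C (H2) → no; 1× C (H0) → no; 3× O (H0) → no; 1× F (H0) → no.
That gives 2 matching atoms.

2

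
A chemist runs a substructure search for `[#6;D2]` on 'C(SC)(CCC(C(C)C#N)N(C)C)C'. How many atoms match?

3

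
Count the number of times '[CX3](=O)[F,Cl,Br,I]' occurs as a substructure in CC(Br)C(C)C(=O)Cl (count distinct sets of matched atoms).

[CX3](=O)[F,Cl,Br,I] is the SMARTS for an acyl halide: a carbonyl carbon bonded to a halogen.
Exactly one fragment in the molecule meets all constraints, giving 1 match.

1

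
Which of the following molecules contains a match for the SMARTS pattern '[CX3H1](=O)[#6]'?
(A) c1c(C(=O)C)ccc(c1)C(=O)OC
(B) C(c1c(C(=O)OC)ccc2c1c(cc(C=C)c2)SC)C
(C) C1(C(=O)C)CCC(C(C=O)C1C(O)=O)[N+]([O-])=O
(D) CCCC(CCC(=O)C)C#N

C

[CX3H1](=O)[#6] describes an sp2 carbon with one H, double-bonded to O and single-bonded to carbon (an aldehyde).
(A) has an acetyl/ketone group (-C(=O)CH3) but the carbonyl carbon has H0 (two carbon neighbours), not H1.
(B) has a methyl-ester group (-C(=O)OCH3) but the carbonyl carbon has H0, not H1.
(C) contains an aldehyde (-CHO), which satisfies every atom and bond constraint.
(D) has an acetyl/ketone group (-C(=O)CH3) but the carbonyl carbon has H0 (two carbon neighbours), not H1.
So the answer is (C).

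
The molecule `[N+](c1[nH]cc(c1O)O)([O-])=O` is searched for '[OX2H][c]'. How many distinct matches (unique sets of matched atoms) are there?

[OX2H][c] is the SMARTS for a phenol: a hydroxyl oxygen attached to an aromatic carbon.
The molecule carries 2 separate instances of a hydroxyl group (-OH) meeting every constraint; each maps to a distinct set of atoms, giving 2 matches.

2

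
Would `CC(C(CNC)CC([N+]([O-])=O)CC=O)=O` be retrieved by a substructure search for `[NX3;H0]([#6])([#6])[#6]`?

No

The pattern [NX3;H0]([#6])([#6])[#6] describes a trivalent nitrogen with no H, bonded to three carbons — a tertiary amine.
The closest candidate here is an N-methylamino group (-NHCH3), but the nitrogen still has one H (H1), not H0. No other fragment satisfies the full query, so there is no match.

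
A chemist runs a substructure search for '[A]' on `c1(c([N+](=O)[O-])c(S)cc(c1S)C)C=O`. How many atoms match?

The query [A] means: A matches any aliphatic (non-aromatic) heavy atom.
Check the 14 heavy atoms by environment: 6× c (aromatic) → no; 2× C → match; 2× S → match; 2× O → match; 1× N (charge +1) → match; 1× O (charge -1) → match.
Summing the matching environments: 2 + 2 + 2 + 1 + 1 = 8 matching atoms.

8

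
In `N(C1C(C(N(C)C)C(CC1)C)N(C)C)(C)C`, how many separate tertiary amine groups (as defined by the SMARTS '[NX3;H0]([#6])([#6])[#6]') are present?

3

[NX3;H0]([#6])([#6])[#6] is the SMARTS for a tertiary amine: a trivalent nitrogen with no H, bonded to three carbons.
The molecule carries 3 separate instances of a dimethylamino group (-N(CH3)2) meeting every constraint; each maps to a distinct set of atoms, giving 3 matches.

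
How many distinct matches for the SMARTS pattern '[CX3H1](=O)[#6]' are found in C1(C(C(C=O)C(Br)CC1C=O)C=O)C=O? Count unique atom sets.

4

[CX3H1](=O)[#6] is the SMARTS for an aldehyde: an sp2 carbon with one H, double-bonded to O and single-bonded to carbon.
The molecule carries 4 separate instances of an aldehyde (-CHO) meeting every constraint; each maps to a distinct set of atoms, giving 4 matches.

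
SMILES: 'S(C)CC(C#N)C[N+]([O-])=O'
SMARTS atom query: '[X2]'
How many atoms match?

2

The query [X2] means: any atom with exactly two total connections (bonds + H).
Check the 10 heavy atoms by environment: 4× C (X4) → no; 1× C (X2) → match; 1× N (X1) → no; 1× S (X2) → match; 1× N (charge +1, X3) → no; 1× O (charge -1, X1) → no; 1× O (X1) → no.
Summing the matching environments: 1 + 1 = 2 matching atoms.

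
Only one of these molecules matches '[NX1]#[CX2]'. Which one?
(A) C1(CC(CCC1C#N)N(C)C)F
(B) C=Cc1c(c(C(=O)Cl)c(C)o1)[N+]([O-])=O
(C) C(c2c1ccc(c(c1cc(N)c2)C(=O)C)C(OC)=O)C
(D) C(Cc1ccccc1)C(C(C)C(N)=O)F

A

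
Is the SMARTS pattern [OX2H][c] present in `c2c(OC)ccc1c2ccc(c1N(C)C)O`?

Yes

The pattern [OX2H][c] describes a hydroxyl oxygen attached to an aromatic carbon — a phenol.
The molecule carries a hydroxyl group (-OH), whose atoms satisfy every constraint of the query, so the pattern matches.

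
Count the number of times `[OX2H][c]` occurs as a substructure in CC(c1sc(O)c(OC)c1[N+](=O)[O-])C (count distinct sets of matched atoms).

1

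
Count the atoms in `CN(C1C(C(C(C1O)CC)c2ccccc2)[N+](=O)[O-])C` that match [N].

Check the 20 heavy atoms by environment: 9× C → no; 1× N → match; 6× c (aromatic) → no; 2× O → no; 1× N (charge +1) → match; 1× O (charge -1) → no.
Summing the matching environments: 1 + 1 = 2 matching atoms.

2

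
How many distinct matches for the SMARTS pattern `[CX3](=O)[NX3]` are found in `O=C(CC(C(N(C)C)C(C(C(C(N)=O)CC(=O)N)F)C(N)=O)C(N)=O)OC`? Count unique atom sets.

[CX3](=O)[NX3] is the SMARTS for an amide: a carbonyl carbon bonded to a trivalent nitrogen.
The molecule carries 4 separate instances of a primary amide (-C(=O)NH2) meeting every constraint; each maps to a distinct set of atoms, giving 4 matches.

4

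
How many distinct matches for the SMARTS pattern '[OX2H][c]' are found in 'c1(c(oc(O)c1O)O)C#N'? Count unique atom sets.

3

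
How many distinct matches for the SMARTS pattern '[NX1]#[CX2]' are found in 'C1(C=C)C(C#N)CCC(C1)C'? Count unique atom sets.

1

[NX1]#[CX2] is the SMARTS for a nitrile: a nitrogen triple-bonded to a two-connected carbon.
Exactly one fragment in the molecule meets all constraints, giving 1 match.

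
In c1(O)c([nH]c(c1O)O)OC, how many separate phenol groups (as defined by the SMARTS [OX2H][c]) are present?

3

[OX2H][c] is the SMARTS for a phenol: a hydroxyl oxygen attached to an aromatic carbon.
The molecule carries 3 separate instances of a hydroxyl group (-OH) meeting every constraint; each maps to a distinct set of atoms, giving 3 matches.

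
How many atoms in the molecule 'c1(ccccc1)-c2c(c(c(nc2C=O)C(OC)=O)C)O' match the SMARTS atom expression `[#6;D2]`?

6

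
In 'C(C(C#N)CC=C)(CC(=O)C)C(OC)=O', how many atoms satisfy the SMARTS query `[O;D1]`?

2

The query [O;D1] means: aliphatic oxygen bonded to exactly one heavy atom.
Check the 15 heavy atoms by environment: 4× C (D2) → no; 4× C (D3) → no; 2× O (D1) → match; 3× C (D1) → no; 1× O (D2) → no; 1× N (D1) → no.
That gives 2 matching atoms.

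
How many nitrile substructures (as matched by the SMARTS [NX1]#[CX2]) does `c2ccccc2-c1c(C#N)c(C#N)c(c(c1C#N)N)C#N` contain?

4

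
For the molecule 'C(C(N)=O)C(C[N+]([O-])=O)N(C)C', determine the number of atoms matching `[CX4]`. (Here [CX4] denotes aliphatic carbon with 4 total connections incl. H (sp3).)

The query [CX4] means: C with X4: aliphatic carbon with exactly 4 total connections (bonds + H).
Check the 12 heavy atoms by environment: 5× C (X4) → match; 1× C (X3) → no; 2× O (X1) → no; 2× N (X3) → no; 1× N (charge +1, X3) → no; 1× O (charge -1, X1) → no.
That gives 5 matching atoms.

5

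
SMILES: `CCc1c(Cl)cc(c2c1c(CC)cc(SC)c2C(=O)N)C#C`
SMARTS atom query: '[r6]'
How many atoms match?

10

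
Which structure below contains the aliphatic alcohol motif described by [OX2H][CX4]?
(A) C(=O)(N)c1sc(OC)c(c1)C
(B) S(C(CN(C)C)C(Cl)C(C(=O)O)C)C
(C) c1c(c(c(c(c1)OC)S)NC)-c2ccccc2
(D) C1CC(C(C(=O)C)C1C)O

[OX2H][CX4] describes a hydroxyl oxygen bound to an sp3 (X4) carbon (an aliphatic alcohol).
(A) has a methoxy ether (-OCH3) but the oxygen has H0 (ether), not H1.
(B) has a carboxylic acid group (-C(=O)OH) but the -OH is on a CX3 carbonyl carbon, not a CX4 carbon.
(C) has a methoxy ether (-OCH3) but the oxygen has H0 (ether), not H1.
(D) contains a hydroxyl group (-OH), which satisfies every atom and bond constraint.
So the answer is (D).

D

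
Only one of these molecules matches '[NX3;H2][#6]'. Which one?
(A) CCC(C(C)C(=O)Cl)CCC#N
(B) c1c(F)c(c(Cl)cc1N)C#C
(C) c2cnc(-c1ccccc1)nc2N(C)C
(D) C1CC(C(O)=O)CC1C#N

B

[NX3;H2][#6] describes a trivalent nitrogen with two H attached to carbon (a primary amine).
(A) has a nitrile (-C#N) but the nitrogen is NX1 (triple-bonded), not NX3 with two H.
(B) contains a primary amino group (-NH2), which satisfies every atom and bond constraint.
(C) has a dimethylamino group (-N(CH3)2) but the nitrogen has H0, not H2.
(D) has a nitrile (-C#N) but the nitrogen is NX1 (triple-bonded), not NX3 with two H.
So the answer is (B).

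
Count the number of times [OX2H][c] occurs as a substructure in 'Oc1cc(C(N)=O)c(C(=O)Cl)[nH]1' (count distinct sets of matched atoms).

[OX2H][c] is the SMARTS for a phenol: a hydroxyl oxygen attached to an aromatic carbon.
Exactly one fragment in the molecule meets all constraints, giving 1 match.

1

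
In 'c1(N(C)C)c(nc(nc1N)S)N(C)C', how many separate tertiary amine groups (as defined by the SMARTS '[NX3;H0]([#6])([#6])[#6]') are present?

[NX3;H0]([#6])([#6])[#6] is the SMARTS for a tertiary amine: a trivalent nitrogen with no H, bonded to three carbons.
The molecule carries 2 separate instances of a dimethylamino group (-N(CH3)2) meeting every constraint; each maps to a distinct set of atoms, giving 2 matches.

2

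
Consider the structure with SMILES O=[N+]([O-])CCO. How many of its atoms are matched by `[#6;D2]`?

2

The query [#6;D2] means: any carbon bonded to exactly two heavy atoms.
Check the 6 heavy atoms by environment: 2× C (D2) → match; 1× N (charge +1, D3) → no; 1× O (charge -1, D1) → no; 2× O (D1) → no.
That gives 2 matching atoms.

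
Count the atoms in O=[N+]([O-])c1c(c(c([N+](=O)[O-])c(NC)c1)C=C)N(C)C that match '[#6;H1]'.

The query [#6;H1] means: any carbon bearing exactly one hydrogen.
Check the 19 heavy atoms by environment: 5× c (aromatic, H0) → no; 1× c (aromatic, H1) → match; 1× C (H1) → match; 1× C (H2) → no; 2× N (charge +1, H0) → no; 2× O (charge -1, H0) → no; 2× O (H0) → no; 1× N (H1) → no; 3× C (H3) → no; 1× N (H0) → no.
Summing the matching environments: 1 + 1 = 2 matching atoms.

2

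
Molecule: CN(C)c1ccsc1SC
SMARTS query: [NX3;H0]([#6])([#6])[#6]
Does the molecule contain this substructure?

Yes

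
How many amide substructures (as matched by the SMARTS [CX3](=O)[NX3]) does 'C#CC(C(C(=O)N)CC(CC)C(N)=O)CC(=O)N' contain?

[CX3](=O)[NX3] is the SMARTS for an amide: a carbonyl carbon bonded to a trivalent nitrogen.
The molecule carries 3 separate instances of a primary amide (-C(=O)NH2) meeting every constraint; each maps to a distinct set of atoms, giving 3 matches.

3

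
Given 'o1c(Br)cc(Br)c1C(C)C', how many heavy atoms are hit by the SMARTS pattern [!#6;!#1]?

3

The query [!#6;!#1] means: not carbon and not hydrogen — any heteroatom.
Check the 10 heavy atoms by environment: 1× o (aromatic) → match; 4× c (aromatic) → no; 3× C → no; 2× Br → match.
Summing the matching environments: 1 + 2 = 3 matching atoms.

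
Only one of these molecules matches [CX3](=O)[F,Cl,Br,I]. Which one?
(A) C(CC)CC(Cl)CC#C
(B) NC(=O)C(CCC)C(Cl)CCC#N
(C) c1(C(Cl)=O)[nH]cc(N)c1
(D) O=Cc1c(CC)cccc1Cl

[CX3](=O)[F,Cl,Br,I] describes a carbonyl carbon bonded to a halogen (an acyl halide).
(A) has a chloro substituent but the Cl is not on a carbonyl carbon.
(B) has a chloro substituent but the Cl is not on a carbonyl carbon.
(C) contains an acyl chloride (-C(=O)Cl), which satisfies every atom and bond constraint.
(D) has a chloro substituent but the Cl is not on a carbonyl carbon.
So the answer is (C).

C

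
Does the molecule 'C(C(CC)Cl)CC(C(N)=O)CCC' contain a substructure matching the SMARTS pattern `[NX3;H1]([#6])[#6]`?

The pattern [NX3;H1]([#6])[#6] describes a trivalent nitrogen with one H, bonded to two carbons — a secondary amine.
The closest candidate here is a primary amide (-C(=O)NH2), but the -C(=O)NH2 nitrogen has H2, not H1. No other fragment satisfies the full query, so there is no match.

No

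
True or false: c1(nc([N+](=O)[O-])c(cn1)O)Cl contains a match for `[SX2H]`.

False

The pattern [SX2H] describes an aliphatic sulfur with two connections, one being H — a thiol.
The closest candidate here is a hydroxyl group (-OH), but it is an -OH, not an -SH. No other fragment satisfies the full query, so there is no match.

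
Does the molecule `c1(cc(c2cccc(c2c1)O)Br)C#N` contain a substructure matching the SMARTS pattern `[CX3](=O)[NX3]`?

No

The pattern [CX3](=O)[NX3] describes a carbonyl carbon bonded to a trivalent nitrogen — an amide.
The closest candidate here is a nitrile (-C#N), but the nitrile N is NX1 (triple-bonded), not NX3. No other fragment satisfies the full query, so there is no match.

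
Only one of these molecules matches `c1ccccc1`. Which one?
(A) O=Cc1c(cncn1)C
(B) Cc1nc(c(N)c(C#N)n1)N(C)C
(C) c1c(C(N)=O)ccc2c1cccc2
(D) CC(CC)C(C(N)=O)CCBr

C

c1ccccc1 describes six aromatic carbons in a ring (a benzene ring).
(A) has a methyl group (-CH3) but no six-membered all-carbon aromatic ring is present.
(B) has a methyl group (-CH3) but no six-membered all-carbon aromatic ring is present.
(C) contains the required atom environment, so the pattern matches.
(D) has a methyl group (-CH3) but no six-membered all-carbon aromatic ring is present.
So the answer is (C).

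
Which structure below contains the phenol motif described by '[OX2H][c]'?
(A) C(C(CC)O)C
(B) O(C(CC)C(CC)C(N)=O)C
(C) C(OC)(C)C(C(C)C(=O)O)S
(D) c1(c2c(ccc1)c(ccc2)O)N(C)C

D

[OX2H][c] describes a hydroxyl oxygen attached to an aromatic carbon (a phenol).
(A) has a hydroxyl group (-OH) but the -OH is on an aliphatic carbon, not an aromatic c.
(B) has a methoxy ether (-OCH3) but the oxygen has H0, not H1.
(C) has a methoxy ether (-OCH3) but the oxygen has H0, not H1.
(D) contains a hydroxyl group (-OH), which satisfies every atom and bond constraint.
So the answer is (D).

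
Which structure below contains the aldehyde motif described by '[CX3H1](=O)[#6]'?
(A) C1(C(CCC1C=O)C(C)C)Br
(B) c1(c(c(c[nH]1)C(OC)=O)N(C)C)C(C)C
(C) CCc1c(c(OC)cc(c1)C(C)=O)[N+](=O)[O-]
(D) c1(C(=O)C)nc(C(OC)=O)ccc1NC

[CX3H1](=O)[#6] describes an sp2 carbon with one H, double-bonded to O and single-bonded to carbon (an aldehyde).
(A) contains an aldehyde (-CHO), which satisfies every atom and bond constraint.
(B) has a methyl-ester group (-C(=O)OCH3) but the carbonyl carbon has H0, not H1.
(C) has an acetyl/ketone group (-C(=O)CH3) but the carbonyl carbon has H0 (two carbon neighbours), not H1.
(D) has an acetyl/ketone group (-C(=O)CH3) but the carbonyl carbon has H0 (two carbon neighbours), not H1.
So the answer is (A).

A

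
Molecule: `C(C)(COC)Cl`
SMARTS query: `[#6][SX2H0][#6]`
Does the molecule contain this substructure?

No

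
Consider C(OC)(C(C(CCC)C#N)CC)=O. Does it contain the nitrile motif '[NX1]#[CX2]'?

Yes

The pattern [NX1]#[CX2] describes a nitrogen triple-bonded to a two-connected carbon — a nitrile.
The molecule carries a nitrile (-C#N), whose atoms satisfy every constraint of the query, so the pattern matches.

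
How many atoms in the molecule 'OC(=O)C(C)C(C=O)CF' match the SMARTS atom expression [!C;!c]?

The query [!C;!c] means: neither aliphatic nor aromatic carbon — same as [!#6].
Check the 10 heavy atoms by environment: 6× C → no; 3× O → match; 1× F → match.
Summing the matching environments: 3 + 1 = 4 matching atoms.

4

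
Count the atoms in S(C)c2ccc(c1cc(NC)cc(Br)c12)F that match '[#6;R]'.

The query [#6;R] means: carbon that is part of a ring.
Check the 16 heavy atoms by environment: 10× c (aromatic, in 6-ring) → match; 1× N (acyclic) → no; 2× C (acyclic) → no; 1× F (acyclic) → no; 1× Br (acyclic) → no; 1× S (acyclic) → no.
That gives 10 matching atoms.

10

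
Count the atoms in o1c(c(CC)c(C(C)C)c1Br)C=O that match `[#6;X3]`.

The query [#6;X3] means: any carbon (aromatic or not) with three total connections.
Check the 13 heavy atoms by environment: 1× o (aromatic, X2) → no; 4× c (aromatic, X3) → match; 1× C (X3) → match; 1× O (X1) → no; 5× C (X4) → no; 1× Br (X1) → no.
Summing the matching environments: 4 + 1 = 5 matching atoms.

5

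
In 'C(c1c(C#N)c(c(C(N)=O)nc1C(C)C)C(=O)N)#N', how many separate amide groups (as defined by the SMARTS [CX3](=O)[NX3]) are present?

[CX3](=O)[NX3] is the SMARTS for an amide: a carbonyl carbon bonded to a trivalent nitrogen.
The molecule carries 2 separate instances of a primary amide (-C(=O)NH2) meeting every constraint; each maps to a distinct set of atoms, giving 2 matches.

2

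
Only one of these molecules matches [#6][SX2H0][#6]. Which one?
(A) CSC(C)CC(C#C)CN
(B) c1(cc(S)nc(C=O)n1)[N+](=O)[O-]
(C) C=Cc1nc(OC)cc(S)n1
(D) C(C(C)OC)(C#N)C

A

[#6][SX2H0][#6] describes an aliphatic sulfur bridging two carbons with no H on the sulfur (a thioether).
(A) contains a methylthio ether (-SCH3), which satisfies every atom and bond constraint.
(B) has a thiol (-SH) but the sulfur has H1, not H0 bridging two carbons.
(C) has a thiol (-SH) but the sulfur has H1, not H0 bridging two carbons.
(D) has a methoxy ether (-OCH3) but the bridging atom is O, not S.
So the answer is (A).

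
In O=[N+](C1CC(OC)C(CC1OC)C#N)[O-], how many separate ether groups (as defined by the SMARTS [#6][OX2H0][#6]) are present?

[#6][OX2H0][#6] is the SMARTS for an ether: an aliphatic oxygen bridging two carbons with no H on the oxygen.
The molecule carries 2 separate instances of a methoxy ether (-OCH3) meeting every constraint; each maps to a distinct set of atoms, giving 2 matches.

2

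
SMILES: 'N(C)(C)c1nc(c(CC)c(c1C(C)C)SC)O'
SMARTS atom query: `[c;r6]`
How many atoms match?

Check the 17 heavy atoms by environment: 1× n (aromatic, in 6-ring) → no; 5× c (aromatic, in 6-ring) → match; 1× S (acyclic) → no; 8× C (acyclic) → no; 1× O (acyclic) → no; 1× N (acyclic) → no.
That gives 5 matching atoms.

5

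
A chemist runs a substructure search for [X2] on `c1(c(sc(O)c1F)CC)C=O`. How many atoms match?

2

The query [X2] means: any atom with exactly two total connections (bonds + H).
Check the 11 heavy atoms by environment: 1× s (aromatic, X2) → match; 4× c (aromatic, X3) → no; 1× F (X1) → no; 2× C (X4) → no; 1× C (X3) → no; 1× O (X1) → no; 1× O (X2) → match.
Summing the matching environments: 1 + 1 = 2 matching atoms.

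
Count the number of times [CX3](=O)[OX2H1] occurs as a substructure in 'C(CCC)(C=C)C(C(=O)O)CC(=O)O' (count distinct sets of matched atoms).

2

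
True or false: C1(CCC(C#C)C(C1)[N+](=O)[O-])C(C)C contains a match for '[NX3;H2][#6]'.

False

The pattern [NX3;H2][#6] describes a trivalent nitrogen with two H attached to carbon — a primary amine.
The closest candidate here is a nitro group (-[N+](=O)[O-]), but the nitrogen is [N+] with no H, not NX3H2. No other fragment satisfies the full query, so there is no match.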